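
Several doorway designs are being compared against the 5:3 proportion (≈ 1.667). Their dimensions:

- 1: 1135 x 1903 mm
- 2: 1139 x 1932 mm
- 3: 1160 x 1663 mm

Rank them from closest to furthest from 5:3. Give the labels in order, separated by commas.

1, 2, 3

Ratios: 1 = 1903 / 1135 ≈ 1.677; 2 = 1932 / 1139 ≈ 1.696; 3 = 1663 / 1160 ≈ 1.434.
|Δ from 1.667|: 1 0.010; 2 0.029; 3 0.233.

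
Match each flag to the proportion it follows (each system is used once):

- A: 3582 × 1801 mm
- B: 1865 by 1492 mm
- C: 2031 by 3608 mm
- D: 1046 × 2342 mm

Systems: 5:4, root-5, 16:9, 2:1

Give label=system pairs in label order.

A=2:1, B=5:4, C=16:9, D=root-5

A = 3582/1801 ≈ 1.989 → 2:1 (2.000)
B = 1865/1492 ≈ 1.250 → 5:4 (1.250)
C = 3608/2031 ≈ 1.776 → 16:9 (1.778)
D = 2342/1046 ≈ 2.239 → root-5 (2.236)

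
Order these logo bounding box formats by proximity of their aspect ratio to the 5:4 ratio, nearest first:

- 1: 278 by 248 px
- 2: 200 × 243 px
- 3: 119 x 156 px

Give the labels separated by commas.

2, 3, 1

Ratios: 1 = 278 / 248 ≈ 1.121; 2 = 243 / 200 ≈ 1.215; 3 = 156 / 119 ≈ 1.311.
|Δ from 1.250|: 1 0.129; 2 0.035; 3 0.061.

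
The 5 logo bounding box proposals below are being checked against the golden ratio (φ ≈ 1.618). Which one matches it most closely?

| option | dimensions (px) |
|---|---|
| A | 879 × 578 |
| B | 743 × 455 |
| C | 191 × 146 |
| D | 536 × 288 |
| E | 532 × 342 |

B

Target golden ratio ≈ 1.618.
A: 1.521 (Δ0.097)  B: 1.633 (Δ0.015)  C: 1.308 (Δ0.310)  D: 1.861 (Δ0.243)  E: 1.556 (Δ0.062)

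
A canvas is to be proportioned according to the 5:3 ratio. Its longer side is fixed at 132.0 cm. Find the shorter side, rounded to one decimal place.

79.2 cm

5:3 ≈ 1.66667.
Shorter side = 132.0 ÷ 1.66667 ≈ 79.200 → 79.2 cm.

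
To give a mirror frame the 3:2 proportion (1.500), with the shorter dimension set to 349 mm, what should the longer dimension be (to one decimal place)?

523.5 mm

3:2 = 1.50000.
Longer side = 349 × 1.50000 ≈ 523.500 → 523.5 mm.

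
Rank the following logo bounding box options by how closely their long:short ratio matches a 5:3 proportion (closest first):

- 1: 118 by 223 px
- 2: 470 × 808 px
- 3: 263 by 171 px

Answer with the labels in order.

2, 3, 1

Ratios: 1 = 223 / 118 ≈ 1.890; 2 = 808 / 470 ≈ 1.719; 3 = 263 / 171 ≈ 1.538.
|Δ from 1.667|: 1 0.223; 2 0.052; 3 0.129.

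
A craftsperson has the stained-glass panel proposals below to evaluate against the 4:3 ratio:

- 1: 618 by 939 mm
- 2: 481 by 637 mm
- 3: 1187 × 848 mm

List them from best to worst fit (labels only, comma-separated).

Ratios: 1 = 939 / 618 ≈ 1.519; 2 = 637 / 481 ≈ 1.324; 3 = 1187 / 848 ≈ 1.400.
|Δ from 1.333|: 1 0.186; 2 0.009; 3 0.067.

2, 3, 1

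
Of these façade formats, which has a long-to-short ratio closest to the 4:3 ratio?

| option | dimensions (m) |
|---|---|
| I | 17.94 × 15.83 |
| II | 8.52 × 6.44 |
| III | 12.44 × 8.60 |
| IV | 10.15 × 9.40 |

II

Ratios (long/short): I ≈ 1.133; II ≈ 1.323; III ≈ 1.447; IV ≈ 1.080.
4:3 ≈ 1.333; option II is nearest (Δ 0.010).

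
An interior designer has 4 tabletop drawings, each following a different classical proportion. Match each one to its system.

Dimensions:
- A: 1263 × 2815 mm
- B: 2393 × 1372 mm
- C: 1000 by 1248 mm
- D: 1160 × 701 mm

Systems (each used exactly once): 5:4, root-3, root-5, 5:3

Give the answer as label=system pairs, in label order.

A=root-5, B=root-3, C=5:4, D=5:3

Ratios: A ≈ 2.229; B ≈ 1.744; C ≈ 1.248; D ≈ 1.655.
Targets: 5:4 ≈ 1.250; root-3 ≈ 1.732; root-5 ≈ 2.236; 5:3 ≈ 1.667.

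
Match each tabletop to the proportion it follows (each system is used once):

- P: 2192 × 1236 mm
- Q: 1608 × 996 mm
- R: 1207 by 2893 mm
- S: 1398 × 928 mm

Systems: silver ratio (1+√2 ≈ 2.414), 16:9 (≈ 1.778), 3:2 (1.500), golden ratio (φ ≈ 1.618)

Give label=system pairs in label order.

P=16:9, Q=golden ratio, R=silver ratio, S=3:2

Ratios: P ≈ 1.773; Q ≈ 1.614; R ≈ 2.397; S ≈ 1.506.
Targets: silver ratio ≈ 2.414; 16:9 ≈ 1.778; 3:2 ≈ 1.500; golden ratio ≈ 1.618.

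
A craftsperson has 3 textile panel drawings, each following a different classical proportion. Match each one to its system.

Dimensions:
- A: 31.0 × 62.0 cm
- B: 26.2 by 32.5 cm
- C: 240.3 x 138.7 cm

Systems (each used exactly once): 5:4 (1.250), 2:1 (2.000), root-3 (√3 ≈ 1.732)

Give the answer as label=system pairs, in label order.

A=2:1, B=5:4, C=root-3

A = 62.0/31.0 ≈ 2.000 → 2:1 (2.000)
B = 32.5/26.2 ≈ 1.240 → 5:4 (1.250)
C = 240.3/138.7 ≈ 1.733 → root-3 (1.732)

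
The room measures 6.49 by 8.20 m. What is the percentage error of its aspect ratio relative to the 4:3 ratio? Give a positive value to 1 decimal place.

5.2%

Ratio = 8.20 / 6.49 ≈ 1.2635.
Ideal 4:3 ≈ 1.3333. |1.2635 − 1.3333| / 1.3333 ≈ 5.24% → 5.2%.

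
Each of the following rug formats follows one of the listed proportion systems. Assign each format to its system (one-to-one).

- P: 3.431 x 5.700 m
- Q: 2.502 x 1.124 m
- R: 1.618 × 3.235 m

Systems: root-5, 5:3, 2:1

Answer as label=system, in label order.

Ratios: P ≈ 1.661; Q ≈ 2.226; R ≈ 1.999.
Targets: root-5 ≈ 2.236; 5:3 ≈ 1.667; 2:1 ≈ 2.000.

P=5:3, Q=root-5, R=2:1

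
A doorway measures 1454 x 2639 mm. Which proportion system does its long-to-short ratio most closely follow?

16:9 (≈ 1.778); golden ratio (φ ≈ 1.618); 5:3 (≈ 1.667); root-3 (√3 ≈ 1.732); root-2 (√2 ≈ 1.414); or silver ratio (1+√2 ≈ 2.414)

2639/1454 ≈ 1.815. Nearest candidates are 16:9 (1.778, off by 0.037) and root-3 (1.732, off by 0.083).

16:9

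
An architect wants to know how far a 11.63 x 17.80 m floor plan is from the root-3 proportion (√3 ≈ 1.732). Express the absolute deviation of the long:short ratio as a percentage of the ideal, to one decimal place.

Ratio = 17.80 / 11.63 ≈ 1.5305.
Ideal root-3 ≈ 1.7321. |1.5305 − 1.7321| / 1.7321 ≈ 11.64% → 11.6%.

11.6%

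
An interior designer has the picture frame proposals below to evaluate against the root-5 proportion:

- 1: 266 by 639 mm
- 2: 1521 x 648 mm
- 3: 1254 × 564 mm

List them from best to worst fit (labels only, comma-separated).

3, 2, 1

1: 639/266 ≈ 2.402 → |2.402 − 2.236| = 0.166
2: 1521/648 ≈ 2.347 → |2.347 − 2.236| = 0.111
3: 1254/564 ≈ 2.223 → |2.223 − 2.236| = 0.013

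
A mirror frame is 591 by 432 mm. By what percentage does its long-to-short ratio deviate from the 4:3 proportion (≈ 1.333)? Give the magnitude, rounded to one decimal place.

Ratio = 591 / 432 ≈ 1.3681.
Ideal 4:3 ≈ 1.3333. |1.3681 − 1.3333| / 1.3333 ≈ 2.61% → 2.6%.

2.6%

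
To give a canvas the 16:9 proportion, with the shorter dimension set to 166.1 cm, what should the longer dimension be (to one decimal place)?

16:9 ≈ 1.77778.
Longer side = 166.1 × 1.77778 ≈ 295.289 → 295.3 cm.

295.3 cm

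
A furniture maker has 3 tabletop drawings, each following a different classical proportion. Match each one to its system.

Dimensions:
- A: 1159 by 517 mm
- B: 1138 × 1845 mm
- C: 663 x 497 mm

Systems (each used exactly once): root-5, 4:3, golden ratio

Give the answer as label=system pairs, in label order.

A=root-5, B=golden ratio, C=4:3

Ratios: A ≈ 2.242; B ≈ 1.621; C ≈ 1.334.
Targets: root-5 ≈ 2.236; 4:3 ≈ 1.333; golden ratio ≈ 1.618.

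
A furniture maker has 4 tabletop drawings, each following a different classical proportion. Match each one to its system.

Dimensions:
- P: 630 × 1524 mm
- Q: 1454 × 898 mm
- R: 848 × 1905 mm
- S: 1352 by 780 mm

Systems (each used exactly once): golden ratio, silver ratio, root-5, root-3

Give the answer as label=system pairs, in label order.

P = 1524/630 ≈ 2.419 → silver ratio (2.414)
Q = 1454/898 ≈ 1.619 → golden ratio (1.618)
R = 1905/848 ≈ 2.246 → root-5 (2.236)
S = 1352/780 ≈ 1.733 → root-3 (1.732)

P=silver ratio, Q=golden ratio, R=root-5, S=root-3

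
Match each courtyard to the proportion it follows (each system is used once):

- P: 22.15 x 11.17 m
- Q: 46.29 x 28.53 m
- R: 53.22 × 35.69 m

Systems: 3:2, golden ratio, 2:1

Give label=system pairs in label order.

P=2:1, Q=golden ratio, R=3:2

Ratios: P ≈ 1.983; Q ≈ 1.623; R ≈ 1.491.
Targets: 3:2 ≈ 1.500; golden ratio ≈ 1.618; 2:1 ≈ 2.000.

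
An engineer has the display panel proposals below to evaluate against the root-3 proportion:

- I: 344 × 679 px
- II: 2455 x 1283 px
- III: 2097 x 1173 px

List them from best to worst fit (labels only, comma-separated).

Ratios: I = 679 / 344 ≈ 1.974; II = 2455 / 1283 ≈ 1.913; III = 2097 / 1173 ≈ 1.788.
|Δ from 1.732|: I 0.242; II 0.181; III 0.056.

III, II, I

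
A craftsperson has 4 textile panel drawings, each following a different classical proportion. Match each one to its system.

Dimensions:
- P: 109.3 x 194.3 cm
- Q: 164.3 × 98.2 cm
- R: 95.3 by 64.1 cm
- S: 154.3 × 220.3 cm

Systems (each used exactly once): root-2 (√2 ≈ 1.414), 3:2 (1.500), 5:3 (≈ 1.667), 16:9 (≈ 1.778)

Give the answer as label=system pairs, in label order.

P = 194.3/109.3 ≈ 1.778 → 16:9 (1.778)
Q = 164.3/98.2 ≈ 1.673 → 5:3 (1.667)
R = 95.3/64.1 ≈ 1.487 → 3:2 (1.500)
S = 220.3/154.3 ≈ 1.428 → root-2 (1.414)

P=16:9, Q=5:3, R=3:2, S=root-2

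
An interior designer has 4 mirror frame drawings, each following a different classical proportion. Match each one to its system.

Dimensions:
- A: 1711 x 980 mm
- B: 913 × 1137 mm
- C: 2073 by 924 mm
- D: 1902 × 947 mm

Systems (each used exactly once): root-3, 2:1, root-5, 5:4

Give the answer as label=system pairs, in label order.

A = 1711/980 ≈ 1.746 → root-3 (1.732)
B = 1137/913 ≈ 1.245 → 5:4 (1.250)
C = 2073/924 ≈ 2.244 → root-5 (2.236)
D = 1902/947 ≈ 2.008 → 2:1 (2.000)

A=root-3, B=5:4, C=root-5, D=2:1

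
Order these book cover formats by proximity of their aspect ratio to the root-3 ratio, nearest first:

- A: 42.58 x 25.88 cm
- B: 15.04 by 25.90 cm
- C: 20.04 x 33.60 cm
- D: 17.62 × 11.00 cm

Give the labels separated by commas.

A: 42.58/25.88 ≈ 1.645 → |1.645 − 1.732| = 0.087
B: 25.90/15.04 ≈ 1.722 → |1.722 − 1.732| = 0.010
C: 33.60/20.04 ≈ 1.677 → |1.677 − 1.732| = 0.055
D: 17.62/11.00 ≈ 1.602 → |1.602 − 1.732| = 0.130

B, C, A, D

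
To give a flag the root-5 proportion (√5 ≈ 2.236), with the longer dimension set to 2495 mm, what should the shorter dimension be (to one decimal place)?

root-5 ≈ 2.23607.
Shorter side = 2495 ÷ 2.23607 ≈ 1115.797 → 1115.8 mm.

1115.8 mm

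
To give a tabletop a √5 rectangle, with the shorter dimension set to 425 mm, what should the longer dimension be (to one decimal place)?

root-5 ≈ 2.23607.
Longer side = 425 × 2.23607 ≈ 950.330 → 950.3 mm.

950.3 mm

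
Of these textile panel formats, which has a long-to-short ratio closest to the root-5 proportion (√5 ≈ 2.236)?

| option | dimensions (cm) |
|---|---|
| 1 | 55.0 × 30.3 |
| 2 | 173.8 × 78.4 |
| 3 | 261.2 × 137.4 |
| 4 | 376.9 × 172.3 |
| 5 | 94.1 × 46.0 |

Ratios (long/short): 1 ≈ 1.815; 2 ≈ 2.217; 3 ≈ 1.901; 4 ≈ 2.187; 5 ≈ 2.046.
root-5 ≈ 2.236; option 2 is nearest (Δ 0.019).

2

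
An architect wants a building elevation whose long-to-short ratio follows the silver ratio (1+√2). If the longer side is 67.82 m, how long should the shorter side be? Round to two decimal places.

silver ratio ≈ 2.41421.
Shorter side = 67.82 ÷ 2.41421 ≈ 28.0920 → 28.09 m.

28.09 m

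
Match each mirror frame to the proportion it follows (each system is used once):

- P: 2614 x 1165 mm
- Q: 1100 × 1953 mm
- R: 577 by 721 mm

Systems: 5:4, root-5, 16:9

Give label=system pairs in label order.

Ratios: P ≈ 2.244; Q ≈ 1.775; R ≈ 1.250.
Targets: 5:4 ≈ 1.250; root-5 ≈ 2.236; 16:9 ≈ 1.778.

P=root-5, Q=16:9, R=5:4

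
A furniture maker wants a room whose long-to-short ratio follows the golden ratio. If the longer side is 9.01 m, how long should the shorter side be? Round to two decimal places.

5.57 m

golden ratio ≈ 1.61803.
Shorter side = 9.01 ÷ 1.61803 ≈ 5.5685 → 5.57 m.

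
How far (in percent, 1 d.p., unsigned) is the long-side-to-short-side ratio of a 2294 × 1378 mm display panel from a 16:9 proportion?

6.4%

Ratio = 2294 / 1378 ≈ 1.6647.
Ideal 16:9 ≈ 1.7778. |1.6647 − 1.7778| / 1.7778 ≈ 6.36% → 6.4%.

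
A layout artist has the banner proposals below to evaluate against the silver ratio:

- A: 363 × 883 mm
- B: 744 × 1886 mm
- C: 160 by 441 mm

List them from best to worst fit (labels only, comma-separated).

A: 883/363 ≈ 2.433 → |2.433 − 2.414| = 0.019
B: 1886/744 ≈ 2.535 → |2.535 − 2.414| = 0.121
C: 441/160 ≈ 2.756 → |2.756 − 2.414| = 0.342

A, B, C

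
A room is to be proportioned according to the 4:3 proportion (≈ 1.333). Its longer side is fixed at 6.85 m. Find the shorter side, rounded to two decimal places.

4:3 ≈ 1.33333.
Shorter side = 6.85 ÷ 1.33333 ≈ 5.1375 → 5.14 m.

5.14 m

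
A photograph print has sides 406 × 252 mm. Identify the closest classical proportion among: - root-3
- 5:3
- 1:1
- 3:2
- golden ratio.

Ratio = 406 / 252 ≈ 1.611.
Distances: root-3 1.732 (Δ 0.121); 5:3 1.667 (Δ 0.056); 1:1 1.000 (Δ 0.611); 3:2 1.500 (Δ 0.111); golden ratio 1.618 (Δ 0.007).

golden ratio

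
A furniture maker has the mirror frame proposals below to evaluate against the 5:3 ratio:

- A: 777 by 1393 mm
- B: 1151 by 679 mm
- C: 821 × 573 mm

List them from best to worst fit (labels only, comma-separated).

B, A, C

Ratios: A = 1393 / 777 ≈ 1.793; B = 1151 / 679 ≈ 1.695; C = 821 / 573 ≈ 1.433.
|Δ from 1.667|: A 0.126; B 0.028; C 0.234.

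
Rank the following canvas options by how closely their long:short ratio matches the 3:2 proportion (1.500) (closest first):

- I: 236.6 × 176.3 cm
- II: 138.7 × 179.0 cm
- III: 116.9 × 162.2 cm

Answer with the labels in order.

I: 236.6/176.3 ≈ 1.342 → |1.342 − 1.500| = 0.158
II: 179.0/138.7 ≈ 1.291 → |1.291 − 1.500| = 0.209
III: 162.2/116.9 ≈ 1.388 → |1.388 − 1.500| = 0.112

III, I, II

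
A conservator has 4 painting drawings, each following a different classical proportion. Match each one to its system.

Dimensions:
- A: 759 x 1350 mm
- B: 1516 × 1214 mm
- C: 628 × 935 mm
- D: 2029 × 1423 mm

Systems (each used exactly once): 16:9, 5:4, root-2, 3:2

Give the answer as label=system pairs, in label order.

A=16:9, B=5:4, C=3:2, D=root-2

A = 1350/759 ≈ 1.779 → 16:9 (1.778)
B = 1516/1214 ≈ 1.249 → 5:4 (1.250)
C = 935/628 ≈ 1.489 → 3:2 (1.500)
D = 2029/1423 ≈ 1.426 → root-2 (1.414)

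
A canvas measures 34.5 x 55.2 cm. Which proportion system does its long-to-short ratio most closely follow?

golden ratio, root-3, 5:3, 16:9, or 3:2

golden ratio

55.2/34.5 ≈ 1.600. Nearest candidates are golden ratio (1.618, off by 0.018) and 5:3 (1.667, off by 0.067).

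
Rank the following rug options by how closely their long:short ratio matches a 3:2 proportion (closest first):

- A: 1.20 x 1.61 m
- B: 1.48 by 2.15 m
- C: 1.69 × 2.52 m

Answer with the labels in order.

A: 1.61/1.20 ≈ 1.342 → |1.342 − 1.500| = 0.158
B: 2.15/1.48 ≈ 1.453 → |1.453 − 1.500| = 0.047
C: 2.52/1.69 ≈ 1.491 → |1.491 − 1.500| = 0.009

C, B, A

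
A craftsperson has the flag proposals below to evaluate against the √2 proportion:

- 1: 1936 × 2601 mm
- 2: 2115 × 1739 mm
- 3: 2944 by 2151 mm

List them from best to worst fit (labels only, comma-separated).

1: 2601/1936 ≈ 1.343 → |1.343 − 1.414| = 0.071
2: 2115/1739 ≈ 1.216 → |1.216 − 1.414| = 0.198
3: 2944/2151 ≈ 1.369 → |1.369 − 1.414| = 0.045

3, 1, 2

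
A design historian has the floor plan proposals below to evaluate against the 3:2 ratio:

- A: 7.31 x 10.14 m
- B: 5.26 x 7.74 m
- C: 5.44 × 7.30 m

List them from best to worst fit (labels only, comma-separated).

B, A, C

Ratios: A = 10.14 / 7.31 ≈ 1.387; B = 7.74 / 5.26 ≈ 1.471; C = 7.30 / 5.44 ≈ 1.342.
|Δ from 1.500|: A 0.113; B 0.029; C 0.158.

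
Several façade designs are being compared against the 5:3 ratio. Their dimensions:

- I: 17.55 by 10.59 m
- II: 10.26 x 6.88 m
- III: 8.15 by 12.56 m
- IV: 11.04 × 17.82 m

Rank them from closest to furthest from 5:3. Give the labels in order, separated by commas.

Ratios: I = 17.55 / 10.59 ≈ 1.657; II = 10.26 / 6.88 ≈ 1.491; III = 12.56 / 8.15 ≈ 1.541; IV = 17.82 / 11.04 ≈ 1.614.
|Δ from 1.667|: I 0.010; II 0.176; III 0.126; IV 0.053.

I, IV, III, II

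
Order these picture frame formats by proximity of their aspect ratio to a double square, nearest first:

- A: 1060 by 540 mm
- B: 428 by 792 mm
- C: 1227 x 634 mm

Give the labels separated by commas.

A: 1060/540 ≈ 1.963 → |1.963 − 2.000| = 0.037
B: 792/428 ≈ 1.850 → |1.850 − 2.000| = 0.150
C: 1227/634 ≈ 1.935 → |1.935 − 2.000| = 0.065

A, C, B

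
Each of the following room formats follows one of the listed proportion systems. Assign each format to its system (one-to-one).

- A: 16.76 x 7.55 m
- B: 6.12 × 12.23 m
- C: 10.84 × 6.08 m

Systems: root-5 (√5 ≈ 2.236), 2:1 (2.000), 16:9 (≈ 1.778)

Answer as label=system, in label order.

A = 16.76/7.55 ≈ 2.220 → root-5 (2.236)
B = 12.23/6.12 ≈ 1.998 → 2:1 (2.000)
C = 10.84/6.08 ≈ 1.783 → 16:9 (1.778)

A=root-5, B=2:1, C=16:9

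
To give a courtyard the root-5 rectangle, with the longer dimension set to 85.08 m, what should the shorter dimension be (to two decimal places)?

38.05 m

root-5 ≈ 2.23607.
Shorter side = 85.08 ÷ 2.23607 ≈ 38.0489 → 38.05 m.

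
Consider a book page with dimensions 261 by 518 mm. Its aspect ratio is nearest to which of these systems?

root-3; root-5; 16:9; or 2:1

2:1

518/261 ≈ 1.985. Nearest candidates are 2:1 (2.000, off by 0.015) and 16:9 (1.778, off by 0.207).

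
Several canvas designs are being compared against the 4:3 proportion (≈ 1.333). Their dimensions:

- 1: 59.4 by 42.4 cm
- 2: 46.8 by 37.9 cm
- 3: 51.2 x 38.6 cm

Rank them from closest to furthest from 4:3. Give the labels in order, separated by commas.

3, 1, 2

1: 59.4/42.4 ≈ 1.401 → |1.401 − 1.333| = 0.068
2: 46.8/37.9 ≈ 1.235 → |1.235 − 1.333| = 0.098
3: 51.2/38.6 ≈ 1.326 → |1.326 − 1.333| = 0.007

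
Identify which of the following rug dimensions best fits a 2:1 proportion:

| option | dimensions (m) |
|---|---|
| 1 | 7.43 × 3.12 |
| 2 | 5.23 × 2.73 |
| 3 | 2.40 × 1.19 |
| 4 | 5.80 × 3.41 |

Target 2:1 ≈ 2.000.
1: 2.381 (Δ0.381)  2: 1.916 (Δ0.084)  3: 2.017 (Δ0.017)  4: 1.701 (Δ0.299)

3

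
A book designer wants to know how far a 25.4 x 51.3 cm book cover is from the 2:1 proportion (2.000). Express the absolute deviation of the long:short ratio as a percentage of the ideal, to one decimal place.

1.0%

Ratio = 51.3 / 25.4 ≈ 2.0197.
Ideal 2:1 = 2.0000. |2.0197 − 2.0000| / 2.0000 ≈ 0.98% → 1.0%.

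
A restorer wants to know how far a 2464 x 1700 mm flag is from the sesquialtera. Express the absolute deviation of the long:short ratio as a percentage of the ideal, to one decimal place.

3.4%

Ratio = 2464 / 1700 ≈ 1.4494.
Ideal 3:2 = 1.5000. |1.4494 − 1.5000| / 1.5000 ≈ 3.37% → 3.4%.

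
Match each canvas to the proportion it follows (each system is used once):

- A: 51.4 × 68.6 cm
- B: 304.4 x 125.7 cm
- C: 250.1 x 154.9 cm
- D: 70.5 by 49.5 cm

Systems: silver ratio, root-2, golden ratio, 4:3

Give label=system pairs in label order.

A=4:3, B=silver ratio, C=golden ratio, D=root-2

A = 68.6/51.4 ≈ 1.335 → 4:3 (1.333)
B = 304.4/125.7 ≈ 2.422 → silver ratio (2.414)
C = 250.1/154.9 ≈ 1.615 → golden ratio (1.618)
D = 70.5/49.5 ≈ 1.424 → root-2 (1.414)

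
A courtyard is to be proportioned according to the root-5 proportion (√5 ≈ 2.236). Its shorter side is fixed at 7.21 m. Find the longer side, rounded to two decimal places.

16.12 m

root-5 ≈ 2.23607.
Longer side = 7.21 × 2.23607 ≈ 16.1221 → 16.12 m.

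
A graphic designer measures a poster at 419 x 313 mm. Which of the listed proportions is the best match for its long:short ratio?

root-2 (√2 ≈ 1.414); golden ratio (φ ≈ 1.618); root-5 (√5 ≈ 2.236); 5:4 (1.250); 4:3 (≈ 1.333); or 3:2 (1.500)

4:3

Ratio = 419 / 313 ≈ 1.339.
Distances: root-2 1.414 (Δ 0.075); golden ratio 1.618 (Δ 0.279); root-5 2.236 (Δ 0.897); 5:4 1.250 (Δ 0.089); 4:3 1.333 (Δ 0.006); 3:2 1.500 (Δ 0.161).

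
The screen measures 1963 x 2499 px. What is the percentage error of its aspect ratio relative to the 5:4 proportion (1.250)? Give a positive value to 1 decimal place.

1.8%

Ratio = 2499 / 1963 ≈ 1.2731.
Ideal 5:4 = 1.2500. |1.2731 − 1.2500| / 1.2500 ≈ 1.85% → 1.8%.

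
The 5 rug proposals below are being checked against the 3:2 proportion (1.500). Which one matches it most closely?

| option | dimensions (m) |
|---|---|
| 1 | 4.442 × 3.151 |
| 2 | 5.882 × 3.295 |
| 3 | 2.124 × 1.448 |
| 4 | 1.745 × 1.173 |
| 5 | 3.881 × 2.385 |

Target 3:2 ≈ 1.500.
1: 1.410 (Δ0.090)  2: 1.785 (Δ0.285)  3: 1.467 (Δ0.033)  4: 1.488 (Δ0.012)  5: 1.627 (Δ0.127)

4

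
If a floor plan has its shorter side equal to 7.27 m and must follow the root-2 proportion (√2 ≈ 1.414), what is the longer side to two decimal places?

root-2 ≈ 1.41421.
Longer side = 7.27 × 1.41421 ≈ 10.2813 → 10.28 m.

10.28 m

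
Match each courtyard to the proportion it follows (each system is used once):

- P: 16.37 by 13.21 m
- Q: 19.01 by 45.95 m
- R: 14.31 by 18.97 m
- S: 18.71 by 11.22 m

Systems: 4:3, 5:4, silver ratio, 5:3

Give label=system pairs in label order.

P = 16.37/13.21 ≈ 1.239 → 5:4 (1.250)
Q = 45.95/19.01 ≈ 2.417 → silver ratio (2.414)
R = 18.97/14.31 ≈ 1.326 → 4:3 (1.333)
S = 18.71/11.22 ≈ 1.668 → 5:3 (1.667)

P=5:4, Q=silver ratio, R=4:3, S=5:3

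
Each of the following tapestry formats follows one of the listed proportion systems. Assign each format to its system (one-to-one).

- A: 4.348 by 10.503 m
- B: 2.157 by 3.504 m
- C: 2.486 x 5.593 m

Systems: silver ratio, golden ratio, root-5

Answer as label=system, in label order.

A=silver ratio, B=golden ratio, C=root-5

A = 10.503/4.348 ≈ 2.416 → silver ratio (2.414)
B = 3.504/2.157 ≈ 1.624 → golden ratio (1.618)
C = 5.593/2.486 ≈ 2.250 → root-5 (2.236)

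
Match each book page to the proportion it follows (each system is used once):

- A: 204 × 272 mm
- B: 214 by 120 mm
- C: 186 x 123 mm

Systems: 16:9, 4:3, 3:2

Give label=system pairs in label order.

A = 272/204 ≈ 1.333 → 4:3 (1.333)
B = 214/120 ≈ 1.783 → 16:9 (1.778)
C = 186/123 ≈ 1.512 → 3:2 (1.500)

A=4:3, B=16:9, C=3:2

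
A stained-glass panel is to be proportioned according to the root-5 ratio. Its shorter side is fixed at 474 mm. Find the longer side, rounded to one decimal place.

root-5 ≈ 2.23607.
Longer side = 474 × 2.23607 ≈ 1059.897 → 1059.9 mm.

1059.9 mm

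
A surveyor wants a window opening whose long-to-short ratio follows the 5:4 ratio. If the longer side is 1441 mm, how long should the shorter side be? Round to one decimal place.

1152.8 mm

5:4 = 1.25000.
Shorter side = 1441 ÷ 1.25000 ≈ 1152.800 → 1152.8 mm.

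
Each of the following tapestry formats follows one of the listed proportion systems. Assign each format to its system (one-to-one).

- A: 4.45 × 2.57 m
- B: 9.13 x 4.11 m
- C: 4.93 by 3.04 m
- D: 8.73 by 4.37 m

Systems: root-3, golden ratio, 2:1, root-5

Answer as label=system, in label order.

A=root-3, B=root-5, C=golden ratio, D=2:1

Ratios: A ≈ 1.732; B ≈ 2.221; C ≈ 1.622; D ≈ 1.998.
Targets: root-3 ≈ 1.732; golden ratio ≈ 1.618; 2:1 ≈ 2.000; root-5 ≈ 2.236.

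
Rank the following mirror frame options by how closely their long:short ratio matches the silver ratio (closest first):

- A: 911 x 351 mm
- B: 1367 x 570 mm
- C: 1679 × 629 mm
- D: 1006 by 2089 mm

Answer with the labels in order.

A: 911/351 ≈ 2.595 → |2.595 − 2.414| = 0.181
B: 1367/570 ≈ 2.398 → |2.398 − 2.414| = 0.016
C: 1679/629 ≈ 2.669 → |2.669 − 2.414| = 0.255
D: 2089/1006 ≈ 2.077 → |2.077 − 2.414| = 0.337

B, A, C, D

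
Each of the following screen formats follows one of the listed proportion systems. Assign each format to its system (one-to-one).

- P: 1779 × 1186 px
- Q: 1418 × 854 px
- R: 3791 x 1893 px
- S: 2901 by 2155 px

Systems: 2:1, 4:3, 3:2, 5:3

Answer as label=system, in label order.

P = 1779/1186 ≈ 1.500 → 3:2 (1.500)
Q = 1418/854 ≈ 1.660 → 5:3 (1.667)
R = 3791/1893 ≈ 2.003 → 2:1 (2.000)
S = 2901/2155 ≈ 1.346 → 4:3 (1.333)

P=3:2, Q=5:3, R=2:1, S=4:3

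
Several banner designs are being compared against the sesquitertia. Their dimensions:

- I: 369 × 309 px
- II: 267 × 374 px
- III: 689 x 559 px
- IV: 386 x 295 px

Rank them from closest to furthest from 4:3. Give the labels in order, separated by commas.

I: 369/309 ≈ 1.194 → |1.194 − 1.333| = 0.139
II: 374/267 ≈ 1.401 → |1.401 − 1.333| = 0.068
III: 689/559 ≈ 1.233 → |1.233 − 1.333| = 0.100
IV: 386/295 ≈ 1.308 → |1.308 − 1.333| = 0.025

IV, II, III, I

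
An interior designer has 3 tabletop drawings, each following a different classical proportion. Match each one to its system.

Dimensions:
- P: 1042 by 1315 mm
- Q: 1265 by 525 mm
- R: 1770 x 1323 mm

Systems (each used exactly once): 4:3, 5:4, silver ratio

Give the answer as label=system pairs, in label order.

Ratios: P ≈ 1.262; Q ≈ 2.410; R ≈ 1.338.
Targets: 4:3 ≈ 1.333; 5:4 ≈ 1.250; silver ratio ≈ 2.414.

P=5:4, Q=silver ratio, R=4:3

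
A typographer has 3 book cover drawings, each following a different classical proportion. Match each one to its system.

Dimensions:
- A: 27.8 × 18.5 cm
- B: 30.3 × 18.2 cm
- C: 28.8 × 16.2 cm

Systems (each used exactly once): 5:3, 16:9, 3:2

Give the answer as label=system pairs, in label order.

A=3:2, B=5:3, C=16:9

Ratios: A ≈ 1.503; B ≈ 1.665; C ≈ 1.778.
Targets: 5:3 ≈ 1.667; 16:9 ≈ 1.778; 3:2 ≈ 1.500.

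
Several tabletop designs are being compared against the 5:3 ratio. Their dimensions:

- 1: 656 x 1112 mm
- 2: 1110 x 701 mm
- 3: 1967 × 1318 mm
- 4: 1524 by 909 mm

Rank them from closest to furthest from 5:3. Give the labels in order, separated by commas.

Ratios: 1 = 1112 / 656 ≈ 1.695; 2 = 1110 / 701 ≈ 1.583; 3 = 1967 / 1318 ≈ 1.492; 4 = 1524 / 909 ≈ 1.677.
|Δ from 1.667|: 1 0.028; 2 0.084; 3 0.175; 4 0.010.

4, 1, 2, 3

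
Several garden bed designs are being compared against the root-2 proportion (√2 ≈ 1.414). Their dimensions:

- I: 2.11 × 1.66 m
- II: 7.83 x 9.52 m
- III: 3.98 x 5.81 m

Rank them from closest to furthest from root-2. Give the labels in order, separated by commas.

III, I, II

I: 2.11/1.66 ≈ 1.271 → |1.271 − 1.414| = 0.143
II: 9.52/7.83 ≈ 1.216 → |1.216 − 1.414| = 0.198
III: 5.81/3.98 ≈ 1.460 → |1.460 − 1.414| = 0.046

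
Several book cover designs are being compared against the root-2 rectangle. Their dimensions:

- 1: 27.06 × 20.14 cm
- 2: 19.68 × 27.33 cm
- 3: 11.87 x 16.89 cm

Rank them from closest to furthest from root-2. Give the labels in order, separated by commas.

3, 2, 1

Ratios: 1 = 27.06 / 20.14 ≈ 1.344; 2 = 27.33 / 19.68 ≈ 1.389; 3 = 16.89 / 11.87 ≈ 1.423.
|Δ from 1.414|: 1 0.070; 2 0.025; 3 0.009.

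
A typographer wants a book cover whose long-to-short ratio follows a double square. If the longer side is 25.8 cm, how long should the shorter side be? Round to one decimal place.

12.9 cm

2:1 = 2.00000.
Shorter side = 25.8 ÷ 2.00000 ≈ 12.900 → 12.9 cm.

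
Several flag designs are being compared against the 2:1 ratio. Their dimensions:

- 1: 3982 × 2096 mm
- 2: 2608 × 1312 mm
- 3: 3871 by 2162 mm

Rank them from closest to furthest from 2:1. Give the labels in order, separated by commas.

2, 1, 3

1: 3982/2096 ≈ 1.900 → |1.900 − 2.000| = 0.100
2: 2608/1312 ≈ 1.988 → |1.988 − 2.000| = 0.012
3: 3871/2162 ≈ 1.790 → |1.790 − 2.000| = 0.210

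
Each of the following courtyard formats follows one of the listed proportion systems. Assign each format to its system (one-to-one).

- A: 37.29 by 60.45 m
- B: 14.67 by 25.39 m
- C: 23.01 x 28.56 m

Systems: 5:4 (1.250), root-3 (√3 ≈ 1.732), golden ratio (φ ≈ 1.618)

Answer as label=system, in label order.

Ratios: A ≈ 1.621; B ≈ 1.731; C ≈ 1.241.
Targets: 5:4 ≈ 1.250; root-3 ≈ 1.732; golden ratio ≈ 1.618.

A=golden ratio, B=root-3, C=5:4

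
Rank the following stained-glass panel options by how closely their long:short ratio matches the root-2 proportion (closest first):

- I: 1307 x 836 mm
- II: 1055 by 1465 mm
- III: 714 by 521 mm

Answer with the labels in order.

II, III, I

I: 1307/836 ≈ 1.563 → |1.563 − 1.414| = 0.149
II: 1465/1055 ≈ 1.389 → |1.389 − 1.414| = 0.025
III: 714/521 ≈ 1.370 → |1.370 − 1.414| = 0.044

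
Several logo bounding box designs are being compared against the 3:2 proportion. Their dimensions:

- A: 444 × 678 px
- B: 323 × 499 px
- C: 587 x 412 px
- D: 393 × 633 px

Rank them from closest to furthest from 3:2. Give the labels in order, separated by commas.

A, B, C, D

Ratios: A = 678 / 444 ≈ 1.527; B = 499 / 323 ≈ 1.545; C = 587 / 412 ≈ 1.425; D = 633 / 393 ≈ 1.611.
|Δ from 1.500|: A 0.027; B 0.045; C 0.075; D 0.111.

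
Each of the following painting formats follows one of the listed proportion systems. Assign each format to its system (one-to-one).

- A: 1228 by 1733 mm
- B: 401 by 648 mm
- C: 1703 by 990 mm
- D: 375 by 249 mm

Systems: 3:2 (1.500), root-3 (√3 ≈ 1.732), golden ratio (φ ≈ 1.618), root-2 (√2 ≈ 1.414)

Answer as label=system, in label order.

A = 1733/1228 ≈ 1.411 → root-2 (1.414)
B = 648/401 ≈ 1.616 → golden ratio (1.618)
C = 1703/990 ≈ 1.720 → root-3 (1.732)
D = 375/249 ≈ 1.506 → 3:2 (1.500)

A=root-2, B=golden ratio, C=root-3, D=3:2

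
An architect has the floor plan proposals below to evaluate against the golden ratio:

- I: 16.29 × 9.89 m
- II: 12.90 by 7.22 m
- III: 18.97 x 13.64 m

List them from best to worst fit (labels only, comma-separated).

I, II, III

I: 16.29/9.89 ≈ 1.647 → |1.647 − 1.618| = 0.029
II: 12.90/7.22 ≈ 1.787 → |1.787 − 1.618| = 0.169
III: 18.97/13.64 ≈ 1.391 → |1.391 − 1.618| = 0.227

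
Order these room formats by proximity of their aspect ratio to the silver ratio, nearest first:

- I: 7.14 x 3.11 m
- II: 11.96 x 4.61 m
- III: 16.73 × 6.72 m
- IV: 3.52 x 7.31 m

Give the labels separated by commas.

I: 7.14/3.11 ≈ 2.296 → |2.296 − 2.414| = 0.118
II: 11.96/4.61 ≈ 2.594 → |2.594 − 2.414| = 0.180
III: 16.73/6.72 ≈ 2.490 → |2.490 − 2.414| = 0.076
IV: 7.31/3.52 ≈ 2.077 → |2.077 − 2.414| = 0.337

III, I, II, IV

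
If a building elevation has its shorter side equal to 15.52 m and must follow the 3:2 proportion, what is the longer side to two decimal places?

3:2 = 1.50000.
Longer side = 15.52 × 1.50000 ≈ 23.2800 → 23.28 m.

23.28 m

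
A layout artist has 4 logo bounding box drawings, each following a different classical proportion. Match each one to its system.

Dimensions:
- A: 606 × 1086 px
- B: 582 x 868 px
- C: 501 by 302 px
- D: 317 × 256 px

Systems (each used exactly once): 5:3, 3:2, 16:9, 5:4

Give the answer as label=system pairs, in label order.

A = 1086/606 ≈ 1.792 → 16:9 (1.778)
B = 868/582 ≈ 1.491 → 3:2 (1.500)
C = 501/302 ≈ 1.659 → 5:3 (1.667)
D = 317/256 ≈ 1.238 → 5:4 (1.250)

A=16:9, B=3:2, C=5:3, D=5:4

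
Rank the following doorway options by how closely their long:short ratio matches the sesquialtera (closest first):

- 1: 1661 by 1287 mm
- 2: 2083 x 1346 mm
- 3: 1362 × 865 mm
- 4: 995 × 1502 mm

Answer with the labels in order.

Ratios: 1 = 1661 / 1287 ≈ 1.291; 2 = 2083 / 1346 ≈ 1.548; 3 = 1362 / 865 ≈ 1.575; 4 = 1502 / 995 ≈ 1.510.
|Δ from 1.500|: 1 0.209; 2 0.048; 3 0.075; 4 0.010.

4, 2, 3, 1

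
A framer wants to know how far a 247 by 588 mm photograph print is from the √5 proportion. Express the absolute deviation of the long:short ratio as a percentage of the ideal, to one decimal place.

6.5%

Ratio = 588 / 247 ≈ 2.3806.
Ideal root-5 ≈ 2.2361. |2.3806 − 2.2361| / 2.2361 ≈ 6.46% → 6.5%.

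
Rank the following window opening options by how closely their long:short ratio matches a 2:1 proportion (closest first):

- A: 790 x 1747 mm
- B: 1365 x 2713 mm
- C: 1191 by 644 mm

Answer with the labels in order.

A: 1747/790 ≈ 2.211 → |2.211 − 2.000| = 0.211
B: 2713/1365 ≈ 1.988 → |1.988 − 2.000| = 0.012
C: 1191/644 ≈ 1.849 → |1.849 − 2.000| = 0.151

B, C, A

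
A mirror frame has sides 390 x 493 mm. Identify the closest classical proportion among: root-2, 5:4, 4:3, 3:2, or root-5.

5:4

493/390 ≈ 1.264. Nearest candidates are 5:4 (1.250, off by 0.014) and 4:3 (1.333, off by 0.069).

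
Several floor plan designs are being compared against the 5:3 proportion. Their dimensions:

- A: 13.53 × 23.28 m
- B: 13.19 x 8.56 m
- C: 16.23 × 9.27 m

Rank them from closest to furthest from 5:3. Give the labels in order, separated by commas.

A, C, B

A: 23.28/13.53 ≈ 1.721 → |1.721 − 1.667| = 0.054
B: 13.19/8.56 ≈ 1.541 → |1.541 − 1.667| = 0.126
C: 16.23/9.27 ≈ 1.751 → |1.751 − 1.667| = 0.084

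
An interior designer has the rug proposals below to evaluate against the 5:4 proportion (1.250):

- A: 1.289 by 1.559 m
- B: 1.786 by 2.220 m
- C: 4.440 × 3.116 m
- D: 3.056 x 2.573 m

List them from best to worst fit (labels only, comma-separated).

A: 1.559/1.289 ≈ 1.209 → |1.209 − 1.250| = 0.041
B: 2.220/1.786 ≈ 1.243 → |1.243 − 1.250| = 0.007
C: 4.440/3.116 ≈ 1.425 → |1.425 − 1.250| = 0.175
D: 3.056/2.573 ≈ 1.188 → |1.188 − 1.250| = 0.062

B, A, D, C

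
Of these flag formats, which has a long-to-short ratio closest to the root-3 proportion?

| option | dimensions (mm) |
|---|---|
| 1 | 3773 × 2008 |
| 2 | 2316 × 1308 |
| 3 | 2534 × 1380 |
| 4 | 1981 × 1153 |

4

Ratios (long/short): 1 ≈ 1.879; 2 ≈ 1.771; 3 ≈ 1.836; 4 ≈ 1.718.
root-3 ≈ 1.732; option 4 is nearest (Δ 0.014).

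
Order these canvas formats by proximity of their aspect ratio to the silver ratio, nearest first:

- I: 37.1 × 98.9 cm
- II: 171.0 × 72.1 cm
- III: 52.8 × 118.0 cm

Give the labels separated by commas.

II, III, I

I: 98.9/37.1 ≈ 2.666 → |2.666 − 2.414| = 0.252
II: 171.0/72.1 ≈ 2.372 → |2.372 − 2.414| = 0.042
III: 118.0/52.8 ≈ 2.235 → |2.235 − 2.414| = 0.179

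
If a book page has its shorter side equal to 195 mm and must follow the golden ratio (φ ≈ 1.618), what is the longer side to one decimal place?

315.5 mm

golden ratio ≈ 1.61803.
Longer side = 195 × 1.61803 ≈ 315.516 → 315.5 mm.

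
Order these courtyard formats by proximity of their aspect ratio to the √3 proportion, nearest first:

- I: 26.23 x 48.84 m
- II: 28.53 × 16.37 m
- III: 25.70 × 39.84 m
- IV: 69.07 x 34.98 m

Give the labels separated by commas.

II, I, III, IV

I: 48.84/26.23 ≈ 1.862 → |1.862 − 1.732| = 0.130
II: 28.53/16.37 ≈ 1.743 → |1.743 − 1.732| = 0.011
III: 39.84/25.70 ≈ 1.550 → |1.550 − 1.732| = 0.182
IV: 69.07/34.98 ≈ 1.975 → |1.975 − 1.732| = 0.243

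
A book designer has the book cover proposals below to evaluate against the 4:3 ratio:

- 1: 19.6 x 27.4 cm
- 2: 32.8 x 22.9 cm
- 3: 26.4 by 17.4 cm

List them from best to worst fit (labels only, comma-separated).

1: 27.4/19.6 ≈ 1.398 → |1.398 − 1.333| = 0.065
2: 32.8/22.9 ≈ 1.432 → |1.432 − 1.333| = 0.099
3: 26.4/17.4 ≈ 1.517 → |1.517 − 1.333| = 0.184

1, 2, 3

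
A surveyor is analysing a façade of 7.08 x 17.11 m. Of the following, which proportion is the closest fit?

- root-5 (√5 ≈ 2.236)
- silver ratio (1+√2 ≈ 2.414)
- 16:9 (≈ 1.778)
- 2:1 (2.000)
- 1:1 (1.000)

Ratio = 17.11 / 7.08 ≈ 2.417.
Distances: root-5 2.236 (Δ 0.181); silver ratio 2.414 (Δ 0.003); 16:9 1.778 (Δ 0.639); 2:1 2.000 (Δ 0.417); 1:1 1.000 (Δ 1.417).

silver ratio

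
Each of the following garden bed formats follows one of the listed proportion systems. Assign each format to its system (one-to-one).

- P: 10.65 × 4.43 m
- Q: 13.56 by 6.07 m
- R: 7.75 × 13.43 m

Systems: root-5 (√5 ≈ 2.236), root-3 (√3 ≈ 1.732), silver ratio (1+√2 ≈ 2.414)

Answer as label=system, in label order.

P=silver ratio, Q=root-5, R=root-3

P = 10.65/4.43 ≈ 2.404 → silver ratio (2.414)
Q = 13.56/6.07 ≈ 2.234 → root-5 (2.236)
R = 13.43/7.75 ≈ 1.733 → root-3 (1.732)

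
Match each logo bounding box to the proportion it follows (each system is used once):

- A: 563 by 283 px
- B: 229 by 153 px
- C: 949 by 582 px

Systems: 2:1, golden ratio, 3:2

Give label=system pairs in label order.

A=2:1, B=3:2, C=golden ratio

Ratios: A ≈ 1.989; B ≈ 1.497; C ≈ 1.631.
Targets: 2:1 ≈ 2.000; golden ratio ≈ 1.618; 3:2 ≈ 1.500.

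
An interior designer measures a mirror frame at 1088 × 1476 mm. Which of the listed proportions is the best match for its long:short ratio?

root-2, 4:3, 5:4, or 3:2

Ratio = 1476 / 1088 ≈ 1.357.
Distances: root-2 1.414 (Δ 0.057); 4:3 1.333 (Δ 0.024); 5:4 1.250 (Δ 0.107); 3:2 1.500 (Δ 0.143).

4:3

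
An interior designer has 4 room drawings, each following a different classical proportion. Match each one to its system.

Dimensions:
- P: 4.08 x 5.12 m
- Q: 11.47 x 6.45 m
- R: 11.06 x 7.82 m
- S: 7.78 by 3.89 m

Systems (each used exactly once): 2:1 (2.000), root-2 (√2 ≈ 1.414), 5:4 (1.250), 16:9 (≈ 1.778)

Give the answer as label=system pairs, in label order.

P=5:4, Q=16:9, R=root-2, S=2:1

Ratios: P ≈ 1.255; Q ≈ 1.778; R ≈ 1.414; S ≈ 2.000.
Targets: 2:1 ≈ 2.000; root-2 ≈ 1.414; 5:4 ≈ 1.250; 16:9 ≈ 1.778.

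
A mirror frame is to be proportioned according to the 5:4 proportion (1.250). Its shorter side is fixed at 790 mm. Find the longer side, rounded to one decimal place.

5:4 = 1.25000.
Longer side = 790 × 1.25000 ≈ 987.500 → 987.5 mm.

987.5 mm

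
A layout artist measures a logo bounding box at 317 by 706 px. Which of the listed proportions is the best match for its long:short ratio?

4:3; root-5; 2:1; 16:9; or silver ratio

706/317 ≈ 2.227. Nearest candidates are root-5 (2.236, off by 0.009) and silver ratio (2.414, off by 0.187).

root-5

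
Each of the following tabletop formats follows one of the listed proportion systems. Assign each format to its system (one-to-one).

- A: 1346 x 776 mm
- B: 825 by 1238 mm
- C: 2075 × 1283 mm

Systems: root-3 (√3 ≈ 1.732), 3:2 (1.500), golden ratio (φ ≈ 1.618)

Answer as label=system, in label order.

A = 1346/776 ≈ 1.735 → root-3 (1.732)
B = 1238/825 ≈ 1.501 → 3:2 (1.500)
C = 2075/1283 ≈ 1.617 → golden ratio (1.618)

A=root-3, B=3:2, C=golden ratio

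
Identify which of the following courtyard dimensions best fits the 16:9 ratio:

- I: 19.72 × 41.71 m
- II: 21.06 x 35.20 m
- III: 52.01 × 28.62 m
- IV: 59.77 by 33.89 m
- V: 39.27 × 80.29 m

Target 16:9 ≈ 1.778.
I: 2.115 (Δ0.337)  II: 1.671 (Δ0.107)  III: 1.817 (Δ0.039)  IV: 1.764 (Δ0.014)  V: 2.045 (Δ0.267)

IV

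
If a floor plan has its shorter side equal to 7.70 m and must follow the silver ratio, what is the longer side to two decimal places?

18.59 m

silver ratio ≈ 2.41421.
Longer side = 7.70 × 2.41421 ≈ 18.5894 → 18.59 m.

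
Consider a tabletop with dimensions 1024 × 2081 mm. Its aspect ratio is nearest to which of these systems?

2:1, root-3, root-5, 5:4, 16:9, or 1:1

2081/1024 ≈ 2.032. Nearest candidates are 2:1 (2.000, off by 0.032) and root-5 (2.236, off by 0.204).

2:1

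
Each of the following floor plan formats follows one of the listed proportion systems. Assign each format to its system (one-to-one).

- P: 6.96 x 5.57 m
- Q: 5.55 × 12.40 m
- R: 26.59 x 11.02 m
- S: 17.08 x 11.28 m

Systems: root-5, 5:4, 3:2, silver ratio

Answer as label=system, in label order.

Ratios: P ≈ 1.250; Q ≈ 2.234; R ≈ 2.413; S ≈ 1.514.
Targets: root-5 ≈ 2.236; 5:4 ≈ 1.250; 3:2 ≈ 1.500; silver ratio ≈ 2.414.

P=5:4, Q=root-5, R=silver ratio, S=3:2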